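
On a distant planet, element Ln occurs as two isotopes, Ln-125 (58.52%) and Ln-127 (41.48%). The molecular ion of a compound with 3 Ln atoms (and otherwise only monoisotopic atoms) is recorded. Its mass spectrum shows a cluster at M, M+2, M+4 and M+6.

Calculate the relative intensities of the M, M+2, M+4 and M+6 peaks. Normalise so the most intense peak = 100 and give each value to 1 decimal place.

The 3 Ln atoms are independent, so intensities follow the terms of (0.5852 + 0.4148)^3.
P(M) = 0.5852^3 = 0.200407
P(M+2) = 3 × 0.5852^2 × 0.4148^1 = 0.426156
P(M+4) = 3 × 0.5852^1 × 0.4148^2 = 0.302067
P(M+6) = 0.4148^3 = 0.071370
The M+2 peak is largest (0.426156); scaling to 100 gives 47.0 : 100.0 : 70.9 : 16.7.

47.0 : 100.0 : 70.9 : 16.7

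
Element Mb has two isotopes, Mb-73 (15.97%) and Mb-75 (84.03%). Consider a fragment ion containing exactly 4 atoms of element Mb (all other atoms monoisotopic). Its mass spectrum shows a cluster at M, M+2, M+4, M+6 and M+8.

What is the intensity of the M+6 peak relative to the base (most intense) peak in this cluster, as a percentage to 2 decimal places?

76.02%

Term probabilities: M 0.0007, M+2 0.0137, M+4 0.1081, M+6 0.3790, M+8 0.4986. Base peak = M+8.
P(M+8) = C(4,4) × 0.1597^0 × 0.8403^4 = 1 × 1.0000 × 0.49858299 = 0.498583 (base)
P(M+6) = C(4,3) × 0.1597^1 × 0.8403^3 = 4 × 0.1597 × 0.59333927 = 0.379025
Relative intensity = 0.379025 / 0.498583 × 100 = 76.02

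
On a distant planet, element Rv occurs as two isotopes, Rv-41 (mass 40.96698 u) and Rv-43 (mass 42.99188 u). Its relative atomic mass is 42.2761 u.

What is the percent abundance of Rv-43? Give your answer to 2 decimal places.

64.65%

Let x be the fractional abundance of Rv-41; then Rv-43 has abundance 1 − x.
40.96698·x + 42.99188·(1 − x) = 42.2761
(40.96698 − 42.99188)·x = 42.2761 − 42.99188
x = -0.71578 / -2.02490 = 0.35349 → 35.35% Rv-41, 64.65% Rv-43.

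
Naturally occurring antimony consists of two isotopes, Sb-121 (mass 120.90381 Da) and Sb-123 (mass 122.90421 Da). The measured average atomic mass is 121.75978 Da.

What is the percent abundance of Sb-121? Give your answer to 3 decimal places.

57.210%

Writing the weighted mean with unknown fraction x of Sb-121:
120.90381·x + 122.90421·(1 − x) = 121.75978
(120.90381 − 122.90421)·x = 121.75978 − 122.90421
x = -1.14443 / -2.00040 = 0.57210 → 57.210% Sb-121, 42.790% Sb-123.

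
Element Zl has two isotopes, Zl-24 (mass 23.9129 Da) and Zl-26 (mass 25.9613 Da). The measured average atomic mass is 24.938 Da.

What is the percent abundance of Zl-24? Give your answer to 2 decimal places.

49.96%

Writing the weighted mean with unknown fraction x of Zl-24:
23.9129·x + 25.9613·(1 − x) = 24.938
(23.9129 − 25.9613)·x = 24.938 − 25.9613
x = -1.0233 / -2.0484 = 0.49956 → 49.96% Zl-24, 50.04% Zl-26.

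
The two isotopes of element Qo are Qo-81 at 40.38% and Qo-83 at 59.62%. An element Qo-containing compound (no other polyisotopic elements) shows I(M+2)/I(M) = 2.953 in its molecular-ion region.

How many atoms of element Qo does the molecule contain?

2

For n independent Qo atoms, I(M+2)/I(M) = n · (abundance Qo-83) / (abundance Qo-81) = n · 0.5962/0.4038.
n = 2.953 × 0.4038/0.5962 = 2.00 ≈ 2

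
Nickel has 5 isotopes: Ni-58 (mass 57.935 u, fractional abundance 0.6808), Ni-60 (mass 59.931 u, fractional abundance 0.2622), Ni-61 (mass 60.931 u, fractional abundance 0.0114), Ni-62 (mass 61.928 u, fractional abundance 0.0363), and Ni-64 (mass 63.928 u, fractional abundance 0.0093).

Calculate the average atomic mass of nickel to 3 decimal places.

58.693 u

Weight each isotope mass by its fractional abundance: 0.6808 × 57.935 + 0.2622 × 59.931 + 0.0114 × 60.931 + 0.0363 × 61.928 + 0.0093 × 63.928
= 39.4421 + 15.7139 + 0.6946 + 2.2480 + 0.5945 = 58.6931 u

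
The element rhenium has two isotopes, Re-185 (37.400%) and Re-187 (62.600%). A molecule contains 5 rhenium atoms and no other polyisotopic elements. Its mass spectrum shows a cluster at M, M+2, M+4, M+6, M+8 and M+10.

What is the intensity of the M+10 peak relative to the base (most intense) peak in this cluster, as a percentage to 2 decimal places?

Binomial terms of (0.37400 + 0.62600)^5: M 0.0073, M+2 0.0612, M+4 0.2050, M+6 0.3431, M+8 0.2872, M+10 0.0961 → M+6 is the base peak.
P(M+6) = C(5,3) × 0.37400^2 × 0.62600^3 = 10 × 0.139876 × 0.24531438 = 0.343136 (base)
P(M+10) = C(5,5) × 0.37400^0 × 0.62600^5 = 1 × 1.0000 × 0.09613282 = 0.096133
Relative intensity = 0.096133 / 0.343136 × 100 = 28.02

28.02%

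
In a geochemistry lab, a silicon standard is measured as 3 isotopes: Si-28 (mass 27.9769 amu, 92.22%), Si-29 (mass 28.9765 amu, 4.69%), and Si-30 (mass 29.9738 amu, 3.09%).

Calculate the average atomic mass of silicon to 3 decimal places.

28.085 amu

Weight each isotope mass by its fractional abundance: 0.9222 × 27.9769 + 0.0469 × 28.9765 + 0.0309 × 29.9738
= 25.80030 + 1.35900 + 0.92619 = 28.08549 amu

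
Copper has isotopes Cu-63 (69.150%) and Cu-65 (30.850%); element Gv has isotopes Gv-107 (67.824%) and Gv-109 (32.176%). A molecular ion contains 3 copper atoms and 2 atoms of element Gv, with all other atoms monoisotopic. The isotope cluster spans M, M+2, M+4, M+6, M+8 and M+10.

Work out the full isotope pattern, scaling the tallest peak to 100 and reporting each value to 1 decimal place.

Copper pattern (n=3): 0.33065611 : 0.44254842 : 0.19743483 : 0.02936064
Element Gv pattern (n=2): 0.4600095 : 0.436461 : 0.1035295
Convolve the two distributions (both contribute in 2-u steps):
  M: 0.33065611×0.4600095 = 0.152105
  M+2: 0.33065611×0.436461 + 0.44254842×0.4600095 = 0.347895
  M+4: 0.33065611×0.1035295 + 0.44254842×0.436461 + 0.19743483×0.4600095 = 0.318210
  M+6: 0.44254842×0.1035295 + 0.19743483×0.436461 + 0.02936064×0.4600095 = 0.145496
  M+8: 0.19743483×0.1035295 + 0.02936064×0.436461 = 0.033255
  M+10: 0.02936064×0.1035295 = 0.003040
Scale to base peak (0.347895) = 100: 43.7 : 100.0 : 91.5 : 41.8 : 9.6 : 0.9

43.7 : 100.0 : 91.5 : 41.8 : 9.6 : 0.9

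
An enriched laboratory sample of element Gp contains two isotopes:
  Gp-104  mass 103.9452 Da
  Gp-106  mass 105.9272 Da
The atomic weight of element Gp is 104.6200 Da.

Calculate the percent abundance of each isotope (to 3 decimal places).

Gp-104: 65.954%, Gp-106: 34.046%

With x = fraction of Gp-104 (so Gp-106 is 1 − x):
103.9452·x + 105.9272·(1 − x) = 104.6200
(103.9452 − 105.9272)·x = 104.6200 − 105.9272
x = -1.3072 / -1.9820 = 0.65954 → 65.954% Gp-104, 34.046% Gp-106.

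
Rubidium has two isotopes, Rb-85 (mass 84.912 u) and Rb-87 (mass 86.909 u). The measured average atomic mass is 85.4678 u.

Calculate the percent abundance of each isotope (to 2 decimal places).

Rb-85: 72.17%, Rb-87: 27.83%

Writing the weighted mean with unknown fraction x of Rb-85:
84.912·x + 86.909·(1 − x) = 85.4678
(84.912 − 86.909)·x = 85.4678 − 86.909
x = -1.4412 / -1.997 = 0.72168 → 72.17% Rb-85, 27.83% Rb-87.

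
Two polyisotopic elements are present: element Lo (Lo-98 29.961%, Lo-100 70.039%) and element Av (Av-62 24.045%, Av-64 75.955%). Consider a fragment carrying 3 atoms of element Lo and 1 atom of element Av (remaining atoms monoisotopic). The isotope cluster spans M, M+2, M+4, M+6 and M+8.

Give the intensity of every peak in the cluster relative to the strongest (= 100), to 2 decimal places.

1.55 : 15.76 : 59.71 : 100.00 : 62.50

Element Lo pattern (n=3): 0.02689484 : 0.18861395 : 0.4409176 : 0.34357362
Element Av pattern (n=1): 0.24045 : 0.75955
Convolve the two distributions (both contribute in 2-u steps):
  M: 0.02689484×0.24045 = 0.006467
  M+2: 0.02689484×0.75955 + 0.18861395×0.24045 = 0.065780
  M+4: 0.18861395×0.75955 + 0.4409176×0.24045 = 0.249280
  M+6: 0.4409176×0.75955 + 0.34357362×0.24045 = 0.417511
  M+8: 0.34357362×0.75955 = 0.260961
Scale to base peak (0.417511) = 100: 1.55 : 15.76 : 59.71 : 100.00 : 62.50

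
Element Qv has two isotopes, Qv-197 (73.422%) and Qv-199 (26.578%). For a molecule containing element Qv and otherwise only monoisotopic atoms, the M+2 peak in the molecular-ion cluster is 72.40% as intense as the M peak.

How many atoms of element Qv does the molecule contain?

2

With n Qv atoms, P(M+2)/P(M) = C(n,1)·p^(n−1)q / p^n = n·q/p = n · 0.26578/0.73422.
n = 0.7240 × 0.73422/0.26578 = 2.00 ≈ 2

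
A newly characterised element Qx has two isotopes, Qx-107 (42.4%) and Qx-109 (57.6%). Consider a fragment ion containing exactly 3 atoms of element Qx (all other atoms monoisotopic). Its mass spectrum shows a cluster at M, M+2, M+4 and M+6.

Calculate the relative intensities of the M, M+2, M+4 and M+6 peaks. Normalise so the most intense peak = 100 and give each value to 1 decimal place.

Expanding (0.424 + 0.576)^3:
P(M) = 0.424^3 = 0.076225
P(M+2) = 3 × 0.424^2 × 0.576^1 = 0.310653
P(M+4) = 3 × 0.424^1 × 0.576^2 = 0.422019
P(M+6) = 0.576^3 = 0.191103
The M+4 peak is largest (0.422019); scaling to 100 gives 18.1 : 73.6 : 100.0 : 45.3.

18.1 : 73.6 : 100.0 : 45.3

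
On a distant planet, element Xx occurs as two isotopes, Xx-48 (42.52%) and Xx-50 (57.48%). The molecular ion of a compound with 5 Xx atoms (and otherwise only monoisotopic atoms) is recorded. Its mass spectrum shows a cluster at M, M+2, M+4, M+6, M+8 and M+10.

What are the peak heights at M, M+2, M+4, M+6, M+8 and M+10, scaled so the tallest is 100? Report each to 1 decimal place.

The 5 Xx atoms are independent, so intensities follow the terms of (0.4252 + 0.5748)^5.
P(M) = 0.4252^5 = 0.013898
P(M+2) = 5 × 0.4252^4 × 0.5748^1 = 0.093942
P(M+4) = 10 × 0.4252^3 × 0.5748^2 = 0.253988
P(M+6) = 10 × 0.4252^2 × 0.5748^3 = 0.343350
P(M+8) = 5 × 0.4252^1 × 0.5748^4 = 0.232076
P(M+10) = 0.5748^5 = 0.062746
The M+6 peak is largest (0.343350); scaling to 100 gives 4.0 : 27.4 : 74.0 : 100.0 : 67.6 : 18.3.

4.0 : 27.4 : 74.0 : 100.0 : 67.6 : 18.3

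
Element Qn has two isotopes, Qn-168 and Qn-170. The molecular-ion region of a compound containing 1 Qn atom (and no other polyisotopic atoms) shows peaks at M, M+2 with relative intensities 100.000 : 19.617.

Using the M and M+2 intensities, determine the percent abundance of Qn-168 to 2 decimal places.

83.60%

Write p for the Qn-168 fraction. I(M+2)/I(M) = [C(1,1)·p^0·(1−p)] / p^1 = 1·(1−p)/p = 19.617/100.000 = 0.1962
(1−p)/p = 0.1962/1 = 0.1962  ⇒  p = 1/(1 + 0.1962) = 0.8360
Qn-168: 83.60%, Qn-170: 16.40%.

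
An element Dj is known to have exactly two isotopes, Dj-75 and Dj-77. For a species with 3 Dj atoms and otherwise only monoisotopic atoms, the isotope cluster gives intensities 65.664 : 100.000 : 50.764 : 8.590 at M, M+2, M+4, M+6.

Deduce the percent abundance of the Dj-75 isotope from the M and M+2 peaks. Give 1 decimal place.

66.3%

Write p for the Dj-75 fraction. I(M+2)/I(M) = [C(3,1)·p^2·(1−p)] / p^3 = 3·(1−p)/p = 100.000/65.664 = 1.5229
(1−p)/p = 1.5229/3 = 0.5076  ⇒  p = 1/(1 + 0.5076) = 0.6633
Dj-75: 66.3%, Dj-77: 33.7%.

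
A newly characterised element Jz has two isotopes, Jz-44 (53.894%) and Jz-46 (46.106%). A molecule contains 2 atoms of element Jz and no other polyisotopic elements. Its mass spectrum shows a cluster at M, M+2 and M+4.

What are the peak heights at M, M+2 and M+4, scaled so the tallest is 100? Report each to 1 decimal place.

Expanding (0.53894 + 0.46106)^2:
P(M) = 0.53894^2 = 0.290456
P(M+2) = 2 × 0.53894^1 × 0.46106^1 = 0.496967
P(M+4) = 0.46106^2 = 0.212576
The M+2 peak is largest (0.496967); scaling to 100 gives 58.4 : 100.0 : 42.8.

58.4 : 100.0 : 42.8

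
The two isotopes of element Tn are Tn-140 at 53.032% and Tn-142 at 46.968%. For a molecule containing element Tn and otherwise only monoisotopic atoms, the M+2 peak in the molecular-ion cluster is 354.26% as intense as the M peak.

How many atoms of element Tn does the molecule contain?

4

For n independent Tn atoms, I(M+2)/I(M) = n · (abundance Tn-142) / (abundance Tn-140) = n · 0.46968/0.53032.
n = 3.5426 × 0.53032/0.46968 = 4.00 ≈ 4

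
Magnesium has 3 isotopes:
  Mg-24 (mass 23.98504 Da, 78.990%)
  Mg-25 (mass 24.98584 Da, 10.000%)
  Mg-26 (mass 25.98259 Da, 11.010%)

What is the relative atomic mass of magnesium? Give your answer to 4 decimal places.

24.3051 Da

Average mass = Σ (abundance × isotope mass) = 0.78990 × 23.98504 + 0.10000 × 24.98584 + 0.11010 × 25.98259
= 18.945783 + 2.498584 + 2.860683 = 24.305050 Da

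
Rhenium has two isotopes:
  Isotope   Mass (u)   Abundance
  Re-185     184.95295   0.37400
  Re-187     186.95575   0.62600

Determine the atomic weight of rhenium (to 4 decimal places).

The abundance-weighted mean is 0.37400 × 184.95295 + 0.62600 × 186.95575
= 69.172403 + 117.034300 = 186.206703 u

186.2067 u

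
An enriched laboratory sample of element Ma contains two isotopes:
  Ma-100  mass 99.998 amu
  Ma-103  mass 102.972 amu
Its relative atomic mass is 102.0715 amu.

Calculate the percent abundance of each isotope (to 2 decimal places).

Ma-100: 30.28%, Ma-103: 69.72%

With x = fraction of Ma-100 (so Ma-103 is 1 − x):
99.998·x + 102.972·(1 − x) = 102.0715
(99.998 − 102.972)·x = 102.0715 − 102.972
x = -0.9005 / -2.974 = 0.30279 → 30.28% Ma-100, 69.72% Ma-103.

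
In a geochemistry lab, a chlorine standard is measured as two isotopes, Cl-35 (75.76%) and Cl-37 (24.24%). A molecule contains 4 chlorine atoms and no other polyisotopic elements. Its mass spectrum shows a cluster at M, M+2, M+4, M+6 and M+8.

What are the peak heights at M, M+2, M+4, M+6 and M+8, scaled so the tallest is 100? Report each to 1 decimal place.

78.1 : 100.0 : 48.0 : 10.2 : 0.8

The 4 Cl atoms are independent, so intensities follow the terms of (0.7576 + 0.2424)^4.
P(M) = 0.7576^4 = 0.329428
P(M+2) = 4 × 0.7576^3 × 0.2424^1 = 0.421612
P(M+4) = 6 × 0.7576^2 × 0.2424^2 = 0.202347
P(M+6) = 4 × 0.7576^1 × 0.2424^3 = 0.043162
P(M+8) = 0.2424^4 = 0.003452
The M+2 peak is largest (0.421612); scaling to 100 gives 78.1 : 100.0 : 48.0 : 10.2 : 0.8.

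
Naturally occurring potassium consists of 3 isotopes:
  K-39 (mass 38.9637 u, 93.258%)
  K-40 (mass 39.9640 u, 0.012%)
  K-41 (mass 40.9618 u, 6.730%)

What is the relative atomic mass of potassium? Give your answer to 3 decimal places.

39.098 u

The abundance-weighted mean is 0.93258 × 38.9637 + 0.00012 × 39.9640 + 0.06730 × 40.9618
= 36.33677 + 0.00480 + 2.75673 = 39.09830 u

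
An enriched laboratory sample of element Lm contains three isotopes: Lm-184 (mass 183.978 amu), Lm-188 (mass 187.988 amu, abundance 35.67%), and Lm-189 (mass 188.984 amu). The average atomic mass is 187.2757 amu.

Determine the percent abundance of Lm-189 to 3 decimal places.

37.302%

Let x and y be the fractions of Lm-184 and Lm-189. Then x + y = 1 − 0.3567 = 0.6433 and 183.978x + 188.984y = 187.2757 − 0.3567×187.988 = 120.2203804.
Substituting: 183.978x + 188.984(0.6433 − x) = 120.2203804
(183.978 − 188.984)x = -1.3530268  ⇒  x = 0.27028, y = 0.37302
Lm-184: 27.028%, Lm-189: 37.302%.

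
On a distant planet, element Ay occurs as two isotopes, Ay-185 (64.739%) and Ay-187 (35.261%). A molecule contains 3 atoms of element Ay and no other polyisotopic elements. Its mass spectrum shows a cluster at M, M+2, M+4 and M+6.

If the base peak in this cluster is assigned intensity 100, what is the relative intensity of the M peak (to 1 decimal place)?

Term probabilities: M 0.2713, M+2 0.4434, M+4 0.2415, M+6 0.0438. Base peak = M+2.
P(M+2) = C(3,1) × 0.64739^2 × 0.35261^1 = 3 × 0.41911381 × 0.35261 = 0.443351 (base)
P(M) = C(3,0) × 0.64739^3 × 0.35261^0 = 1 × 0.27133009 × 1.0000 = 0.271330
Relative intensity = 0.271330 / 0.443351 × 100 = 61.2

61.2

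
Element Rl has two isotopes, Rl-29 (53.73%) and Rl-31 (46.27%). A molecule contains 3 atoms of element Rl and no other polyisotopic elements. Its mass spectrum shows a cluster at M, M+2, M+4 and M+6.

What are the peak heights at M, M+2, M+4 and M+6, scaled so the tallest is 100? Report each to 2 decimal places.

The 3 Rl atoms are independent, so intensities follow the terms of (0.5373 + 0.4627)^3.
P(M) = 0.5373^3 = 0.155114
P(M+2) = 3 × 0.5373^2 × 0.4627^1 = 0.400732
P(M+4) = 3 × 0.5373^1 × 0.4627^2 = 0.345094
P(M+6) = 0.4627^3 = 0.099060
The M+2 peak is largest (0.400732); scaling to 100 gives 38.71 : 100.00 : 86.12 : 24.72.

38.71 : 100.00 : 86.12 : 24.72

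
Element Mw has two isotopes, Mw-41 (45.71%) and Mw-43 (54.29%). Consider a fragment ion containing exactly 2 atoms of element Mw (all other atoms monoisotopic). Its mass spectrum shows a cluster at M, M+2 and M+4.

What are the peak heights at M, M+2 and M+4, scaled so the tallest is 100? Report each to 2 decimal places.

Expanding (0.4571 + 0.5429)^2:
P(M) = 0.4571^2 = 0.208940
P(M+2) = 2 × 0.4571^1 × 0.5429^1 = 0.496319
P(M+4) = 0.5429^2 = 0.294740
The M+2 peak is largest (0.496319); scaling to 100 gives 42.10 : 100.00 : 59.39.

42.10 : 100.00 : 59.39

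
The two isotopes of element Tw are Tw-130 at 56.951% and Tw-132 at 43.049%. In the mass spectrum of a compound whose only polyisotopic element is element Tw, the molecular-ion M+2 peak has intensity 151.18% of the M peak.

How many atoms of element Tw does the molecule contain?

With n Tw atoms, P(M+2)/P(M) = C(n,1)·p^(n−1)q / p^n = n·q/p = n · 0.43049/0.56951.
n = 1.5118 × 0.56951/0.43049 = 2.00 ≈ 2

2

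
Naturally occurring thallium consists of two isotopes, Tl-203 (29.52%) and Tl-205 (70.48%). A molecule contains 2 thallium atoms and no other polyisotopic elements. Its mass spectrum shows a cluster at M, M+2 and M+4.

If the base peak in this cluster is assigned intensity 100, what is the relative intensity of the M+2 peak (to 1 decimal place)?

Binomial terms of (0.2952 + 0.7048)^2: M 0.0871, M+2 0.4161, M+4 0.4967 → M+4 is the base peak.
P(M+4) = C(2,2) × 0.2952^0 × 0.7048^2 = 1 × 1.0000 × 0.49674304 = 0.496743 (base)
P(M+2) = C(2,1) × 0.2952^1 × 0.7048^1 = 2 × 0.2952 × 0.7048 = 0.416114
Relative intensity = 0.416114 / 0.496743 × 100 = 83.8

83.8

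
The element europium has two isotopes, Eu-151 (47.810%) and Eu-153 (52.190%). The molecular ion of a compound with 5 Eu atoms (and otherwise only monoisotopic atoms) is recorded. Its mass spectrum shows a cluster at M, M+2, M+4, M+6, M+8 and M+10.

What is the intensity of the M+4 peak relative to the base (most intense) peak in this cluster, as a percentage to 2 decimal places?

91.61%

Binomial terms of (0.47810 + 0.52190)^5: M 0.0250, M+2 0.1363, M+4 0.2977, M+6 0.3249, M+8 0.1774, M+10 0.0387 → M+6 is the base peak.
P(M+6) = C(5,3) × 0.47810^2 × 0.52190^3 = 10 × 0.22857961 × 0.14215492 = 0.324937 (base)
P(M+4) = C(5,2) × 0.47810^3 × 0.52190^2 = 10 × 0.10928391 × 0.27237961 = 0.297667
Relative intensity = 0.297667 / 0.324937 × 100 = 91.61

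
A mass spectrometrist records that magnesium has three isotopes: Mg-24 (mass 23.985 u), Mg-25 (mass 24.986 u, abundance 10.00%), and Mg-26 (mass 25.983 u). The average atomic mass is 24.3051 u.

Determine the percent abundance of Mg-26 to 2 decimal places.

Let x and y be the fractions of Mg-24 and Mg-26. Then x + y = 1 − 0.1000 = 0.9000 and 23.985x + 25.983y = 24.3051 − 0.1000×24.986 = 21.8065.
Substituting: 23.985x + 25.983(0.9000 − x) = 21.8065
(23.985 − 25.983)x = -1.5782  ⇒  x = 0.78989, y = 0.11011
Mg-24: 78.99%, Mg-26: 11.01%.

11.01%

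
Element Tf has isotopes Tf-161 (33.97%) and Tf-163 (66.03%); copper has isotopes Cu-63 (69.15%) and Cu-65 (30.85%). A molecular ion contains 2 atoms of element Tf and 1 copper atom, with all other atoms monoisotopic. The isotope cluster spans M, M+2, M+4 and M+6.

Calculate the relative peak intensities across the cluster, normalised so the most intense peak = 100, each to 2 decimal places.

18.14 : 78.61 : 100.00 : 30.58

Element Tf pattern (n=2): 0.11539609 : 0.44860782 : 0.43599609
Copper pattern (n=1): 0.6915 : 0.3085
Convolve the two distributions (both contribute in 2-u steps):
  M: 0.11539609×0.6915 = 0.079796
  M+2: 0.11539609×0.3085 + 0.44860782×0.6915 = 0.345812
  M+4: 0.44860782×0.3085 + 0.43599609×0.6915 = 0.439887
  M+6: 0.43599609×0.3085 = 0.134505
Scale to base peak (0.439887) = 100: 18.14 : 78.61 : 100.00 : 30.58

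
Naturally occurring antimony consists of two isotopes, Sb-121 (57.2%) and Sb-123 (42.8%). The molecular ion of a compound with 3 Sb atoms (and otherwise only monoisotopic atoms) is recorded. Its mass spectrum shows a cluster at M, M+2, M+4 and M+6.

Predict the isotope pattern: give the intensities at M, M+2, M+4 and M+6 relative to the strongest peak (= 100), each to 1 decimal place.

44.5 : 100.0 : 74.8 : 18.7

The 3 Sb atoms are independent, so intensities follow the terms of (0.572 + 0.428)^3.
P(M) = 0.572^3 = 0.187149
P(M+2) = 3 × 0.572^2 × 0.428^1 = 0.420104
P(M+4) = 3 × 0.572^1 × 0.428^2 = 0.314344
P(M+6) = 0.428^3 = 0.078403
The M+2 peak is largest (0.420104); scaling to 100 gives 44.5 : 100.0 : 74.8 : 18.7.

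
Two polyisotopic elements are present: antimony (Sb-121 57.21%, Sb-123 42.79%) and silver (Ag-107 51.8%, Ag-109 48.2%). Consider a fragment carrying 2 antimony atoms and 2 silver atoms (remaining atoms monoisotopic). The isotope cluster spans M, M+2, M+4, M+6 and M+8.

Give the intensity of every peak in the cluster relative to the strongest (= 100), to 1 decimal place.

23.8 : 79.8 : 100.0 : 55.5 : 11.5

Antimony pattern (n=2): 0.32729841 : 0.48960318 : 0.18309841
Silver pattern (n=2): 0.268324 : 0.499352 : 0.232324
Convolve the two distributions (both contribute in 2-u steps):
  M: 0.32729841×0.268324 = 0.087822
  M+2: 0.32729841×0.499352 + 0.48960318×0.268324 = 0.294809
  M+4: 0.32729841×0.232324 + 0.48960318×0.499352 + 0.18309841×0.268324 = 0.369653
  M+6: 0.48960318×0.232324 + 0.18309841×0.499352 = 0.205177
  M+8: 0.18309841×0.232324 = 0.042538
Scale to base peak (0.369653) = 100: 23.8 : 79.8 : 100.0 : 55.5 : 11.5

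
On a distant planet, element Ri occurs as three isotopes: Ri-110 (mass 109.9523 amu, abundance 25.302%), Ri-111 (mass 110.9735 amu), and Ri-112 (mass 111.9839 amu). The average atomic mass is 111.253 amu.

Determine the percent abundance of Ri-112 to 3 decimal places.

The remaining 74.698% is split between Ri-111 (fraction x) and Ri-112 (fraction 0.74698 − x).
Substituting: 110.9735x + 111.9839(0.74698 − x) = 83.432869054
(110.9735 − 111.9839)x = -0.216864568  ⇒  x = 0.21463, y = 0.53235
Ri-111: 21.463%, Ri-112: 53.235%.

53.235%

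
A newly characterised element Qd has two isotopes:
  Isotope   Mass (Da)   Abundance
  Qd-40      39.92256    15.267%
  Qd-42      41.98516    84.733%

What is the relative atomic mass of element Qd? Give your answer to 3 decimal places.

41.670 Da

The abundance-weighted mean is 0.15267 × 39.92256 + 0.84733 × 41.98516
= 6.094977 + 35.575286 = 41.670263 Da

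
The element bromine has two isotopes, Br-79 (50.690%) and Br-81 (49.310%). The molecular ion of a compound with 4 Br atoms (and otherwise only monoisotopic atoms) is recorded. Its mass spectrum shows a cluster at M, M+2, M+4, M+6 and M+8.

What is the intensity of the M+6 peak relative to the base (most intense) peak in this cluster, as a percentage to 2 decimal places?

Binomial terms of (0.50690 + 0.49310)^4: M 0.0660, M+2 0.2569, M+4 0.3749, M+6 0.2431, M+8 0.0591 → M+4 is the base peak.
P(M+4) = C(4,2) × 0.50690^2 × 0.49310^2 = 6 × 0.25694761 × 0.24314761 = 0.374857 (base)
P(M+6) = C(4,3) × 0.50690^1 × 0.49310^3 = 4 × 0.5069 × 0.11989609 = 0.243101
Relative intensity = 0.243101 / 0.374857 × 100 = 64.85

64.85%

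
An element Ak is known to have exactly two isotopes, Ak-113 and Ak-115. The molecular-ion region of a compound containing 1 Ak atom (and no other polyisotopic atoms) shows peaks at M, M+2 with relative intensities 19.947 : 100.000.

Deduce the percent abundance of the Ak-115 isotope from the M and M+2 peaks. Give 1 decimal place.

83.4%

Let p = fractional abundance of Ak-113. I(M+2)/I(M) = [C(1,1)·p^0·(1−p)] / p^1 = 1·(1−p)/p = 100.000/19.947 = 5.0133
(1−p)/p = 5.0133/1 = 5.0133  ⇒  p = 1/(1 + 5.0133) = 0.1663
Ak-113: 16.6%, Ak-115: 83.4%.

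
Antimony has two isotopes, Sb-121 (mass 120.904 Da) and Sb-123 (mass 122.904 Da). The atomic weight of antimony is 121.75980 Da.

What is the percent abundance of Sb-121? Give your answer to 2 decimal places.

57.21%

Writing the weighted mean with unknown fraction x of Sb-121:
120.904·x + 122.904·(1 − x) = 121.75980
(120.904 − 122.904)·x = 121.75980 − 122.904
x = -1.14420 / -2.000 = 0.57210 → 57.21% Sb-121, 42.79% Sb-123.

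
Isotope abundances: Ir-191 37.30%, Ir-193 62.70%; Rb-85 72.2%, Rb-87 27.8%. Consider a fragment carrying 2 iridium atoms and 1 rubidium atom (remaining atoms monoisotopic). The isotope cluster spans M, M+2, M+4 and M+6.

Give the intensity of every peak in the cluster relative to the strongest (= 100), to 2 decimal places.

24.27 : 90.94 : 100.00 : 26.41

Iridium pattern (n=2): 0.139129 : 0.467742 : 0.393129
Rubidium pattern (n=1): 0.7220 : 0.2780
Convolve the two distributions (both contribute in 2-u steps):
  M: 0.139129×0.7220 = 0.100451
  M+2: 0.139129×0.2780 + 0.467742×0.7220 = 0.376388
  M+4: 0.467742×0.2780 + 0.393129×0.7220 = 0.413871
  M+6: 0.393129×0.2780 = 0.109290
Scale to base peak (0.413871) = 100: 24.27 : 90.94 : 100.00 : 26.41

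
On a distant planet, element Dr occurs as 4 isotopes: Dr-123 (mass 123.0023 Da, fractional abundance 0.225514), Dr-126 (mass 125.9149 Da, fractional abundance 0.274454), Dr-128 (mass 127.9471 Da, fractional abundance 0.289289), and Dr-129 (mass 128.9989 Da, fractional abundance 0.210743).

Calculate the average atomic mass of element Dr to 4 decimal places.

Average mass = Σ (abundance × isotope mass) = 0.225514 × 123.0023 + 0.274454 × 125.9149 + 0.289289 × 127.9471 + 0.210743 × 128.9989
= 27.73874 + 34.55785 + 37.01369 + 27.18562 = 126.49590 Da

126.4959 Da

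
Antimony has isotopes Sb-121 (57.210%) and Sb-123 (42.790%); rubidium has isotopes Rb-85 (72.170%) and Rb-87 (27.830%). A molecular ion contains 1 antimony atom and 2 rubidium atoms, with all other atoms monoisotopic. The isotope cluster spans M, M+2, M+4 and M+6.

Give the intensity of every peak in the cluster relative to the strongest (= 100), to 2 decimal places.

Antimony pattern (n=1): 0.5721 : 0.4279
Rubidium pattern (n=2): 0.52085089 : 0.40169822 : 0.07745089
Convolve the two distributions (both contribute in 2-u steps):
  M: 0.5721×0.52085089 = 0.297979
  M+2: 0.5721×0.40169822 + 0.4279×0.52085089 = 0.452684
  M+4: 0.5721×0.07745089 + 0.4279×0.40169822 = 0.216196
  M+6: 0.4279×0.07745089 = 0.033141
Scale to base peak (0.452684) = 100: 65.82 : 100.00 : 47.76 : 7.32

65.82 : 100.00 : 47.76 : 7.32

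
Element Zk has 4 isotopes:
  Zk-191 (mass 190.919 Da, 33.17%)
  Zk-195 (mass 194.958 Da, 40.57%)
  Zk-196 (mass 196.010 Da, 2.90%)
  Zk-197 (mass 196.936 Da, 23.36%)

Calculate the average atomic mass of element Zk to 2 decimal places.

The abundance-weighted mean is 0.3317 × 190.919 + 0.4057 × 194.958 + 0.0290 × 196.010 + 0.2336 × 196.936
= 63.3278 + 79.0945 + 5.6843 + 46.0042 = 194.1108 Da

194.11 Da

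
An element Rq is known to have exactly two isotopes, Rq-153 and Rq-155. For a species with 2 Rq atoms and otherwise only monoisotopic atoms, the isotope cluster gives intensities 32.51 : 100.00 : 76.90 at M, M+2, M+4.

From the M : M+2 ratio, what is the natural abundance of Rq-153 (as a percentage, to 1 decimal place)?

If p is the fraction of Rq that is Rq-153, then I(M+2)/I(M) = [C(2,1)·p^1·(1−p)] / p^2 = 2·(1−p)/p = 100.00/32.51 = 3.0760
(1−p)/p = 3.0760/2 = 1.5380  ⇒  p = 1/(1 + 1.5380) = 0.3940
Rq-153: 39.4%, Rq-155: 60.6%.

39.4%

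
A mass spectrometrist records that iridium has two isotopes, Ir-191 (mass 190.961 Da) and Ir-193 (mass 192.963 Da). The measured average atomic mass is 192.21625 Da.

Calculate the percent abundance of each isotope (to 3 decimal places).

Ir-191: 37.300%, Ir-193: 62.700%

Let x be the fractional abundance of Ir-191; then Ir-193 has abundance 1 − x.
190.961·x + 192.963·(1 − x) = 192.21625
(190.961 − 192.963)·x = 192.21625 − 192.963
x = -0.74675 / -2.002 = 0.37300 → 37.300% Ir-191, 62.700% Ir-193.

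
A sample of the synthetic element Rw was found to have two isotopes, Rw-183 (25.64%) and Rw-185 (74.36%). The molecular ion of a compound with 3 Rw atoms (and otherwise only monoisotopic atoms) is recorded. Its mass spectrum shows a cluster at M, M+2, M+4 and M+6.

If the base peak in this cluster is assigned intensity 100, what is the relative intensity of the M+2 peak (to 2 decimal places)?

(0.2564 + 0.7436)^3 gives M 0.0169, M+2 0.1467, M+4 0.4253, M+6 0.4112; the largest is M+4.
P(M+4) = C(3,2) × 0.2564^1 × 0.7436^2 = 3 × 0.2564 × 0.55294096 = 0.425322 (base)
P(M+2) = C(3,1) × 0.2564^2 × 0.7436^1 = 3 × 0.06574096 × 0.7436 = 0.146655
Relative intensity = 0.146655 / 0.425322 × 100 = 34.48

34.48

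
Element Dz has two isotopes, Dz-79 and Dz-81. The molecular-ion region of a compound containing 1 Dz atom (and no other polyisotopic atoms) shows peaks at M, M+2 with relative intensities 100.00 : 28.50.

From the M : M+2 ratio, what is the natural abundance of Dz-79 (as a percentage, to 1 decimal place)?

77.8%

Write p for the Dz-79 fraction. I(M+2)/I(M) = [C(1,1)·p^0·(1−p)] / p^1 = 1·(1−p)/p = 28.50/100.00 = 0.2850
(1−p)/p = 0.2850/1 = 0.2850  ⇒  p = 1/(1 + 0.2850) = 0.7782
Dz-79: 77.8%, Dz-81: 22.2%.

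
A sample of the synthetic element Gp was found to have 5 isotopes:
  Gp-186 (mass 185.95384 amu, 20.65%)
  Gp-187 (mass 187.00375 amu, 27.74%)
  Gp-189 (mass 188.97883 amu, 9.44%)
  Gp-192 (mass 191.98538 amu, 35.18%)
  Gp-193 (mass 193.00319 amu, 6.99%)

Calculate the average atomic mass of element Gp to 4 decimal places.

189.1453 amu

The abundance-weighted mean is 0.2065 × 185.95384 + 0.2774 × 187.00375 + 0.0944 × 188.97883 + 0.3518 × 191.98538 + 0.0699 × 193.00319
= 38.399468 + 51.874840 + 17.839602 + 67.540457 + 13.490923 = 189.145290 amu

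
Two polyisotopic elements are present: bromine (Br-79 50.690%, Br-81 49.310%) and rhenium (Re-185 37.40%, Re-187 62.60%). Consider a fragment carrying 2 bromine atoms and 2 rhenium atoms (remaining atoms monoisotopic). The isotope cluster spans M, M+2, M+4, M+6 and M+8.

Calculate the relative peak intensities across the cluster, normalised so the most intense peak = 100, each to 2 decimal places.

9.75 : 51.59 : 100.00 : 83.99 : 25.84

Bromine pattern (n=2): 0.25694761 : 0.49990478 : 0.24314761
Rhenium pattern (n=2): 0.139876 : 0.468248 : 0.391876
Convolve the two distributions (both contribute in 2-u steps):
  M: 0.25694761×0.139876 = 0.035941
  M+2: 0.25694761×0.468248 + 0.49990478×0.139876 = 0.190240
  M+4: 0.25694761×0.391876 + 0.49990478×0.468248 + 0.24314761×0.139876 = 0.368782
  M+6: 0.49990478×0.391876 + 0.24314761×0.468248 = 0.309754
  M+8: 0.24314761×0.391876 = 0.095284
Scale to base peak (0.368782) = 100: 9.75 : 51.59 : 100.00 : 83.99 : 25.84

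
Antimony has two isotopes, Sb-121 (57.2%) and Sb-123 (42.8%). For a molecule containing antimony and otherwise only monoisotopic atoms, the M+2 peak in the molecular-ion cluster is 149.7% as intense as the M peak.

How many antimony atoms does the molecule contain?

2

With n Sb atoms, P(M+2)/P(M) = C(n,1)·p^(n−1)q / p^n = n·q/p = n · 0.428/0.572.
n = 1.497 × 0.572/0.428 = 2.00 ≈ 2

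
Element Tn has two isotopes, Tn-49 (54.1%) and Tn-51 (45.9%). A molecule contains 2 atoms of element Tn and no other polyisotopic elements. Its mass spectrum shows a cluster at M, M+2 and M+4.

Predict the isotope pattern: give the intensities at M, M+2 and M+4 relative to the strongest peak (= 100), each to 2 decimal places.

58.93 : 100.00 : 42.42

Each Tn atom is independently Tn-49 (p = 0.541) or Tn-51 (q = 0.459); the cluster is the binomial expansion (p + q)^2.
P(M) = 0.541^2 = 0.292681
P(M+2) = 2 × 0.541^1 × 0.459^1 = 0.496638
P(M+4) = 0.459^2 = 0.210681
The M+2 peak is largest (0.496638); scaling to 100 gives 58.93 : 100.00 : 42.42.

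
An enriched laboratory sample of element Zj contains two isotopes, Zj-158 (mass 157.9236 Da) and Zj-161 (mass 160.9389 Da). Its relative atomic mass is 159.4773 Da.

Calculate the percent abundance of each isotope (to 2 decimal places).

Let x be the fractional abundance of Zj-158; then Zj-161 has abundance 1 − x.
157.9236·x + 160.9389·(1 − x) = 159.4773
(157.9236 − 160.9389)·x = 159.4773 − 160.9389
x = -1.4616 / -3.0153 = 0.48473 → 48.47% Zj-158, 51.53% Zj-161.

Zj-158: 48.47%, Zj-161: 51.53%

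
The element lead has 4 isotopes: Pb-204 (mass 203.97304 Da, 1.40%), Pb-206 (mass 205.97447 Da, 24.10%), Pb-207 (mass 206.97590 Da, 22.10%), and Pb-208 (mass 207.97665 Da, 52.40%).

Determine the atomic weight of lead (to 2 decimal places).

The abundance-weighted mean is 0.0140 × 203.97304 + 0.2410 × 205.97447 + 0.2210 × 206.97590 + 0.5240 × 207.97665
= 2.855623 + 49.639847 + 45.741674 + 108.979765 = 207.216909 Da

207.22 Da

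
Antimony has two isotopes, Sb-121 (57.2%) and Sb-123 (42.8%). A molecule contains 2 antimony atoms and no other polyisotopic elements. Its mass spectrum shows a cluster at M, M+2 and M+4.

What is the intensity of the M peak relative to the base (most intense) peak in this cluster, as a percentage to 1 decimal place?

Binomial terms of (0.572 + 0.428)^2: M 0.3272, M+2 0.4896, M+4 0.1832 → M+2 is the base peak.
P(M+2) = C(2,1) × 0.572^1 × 0.428^1 = 2 × 0.5720 × 0.4280 = 0.489632 (base)
P(M) = C(2,0) × 0.572^2 × 0.428^0 = 1 × 0.327184 × 1.0000 = 0.327184
Relative intensity = 0.327184 / 0.489632 × 100 = 66.8

66.8%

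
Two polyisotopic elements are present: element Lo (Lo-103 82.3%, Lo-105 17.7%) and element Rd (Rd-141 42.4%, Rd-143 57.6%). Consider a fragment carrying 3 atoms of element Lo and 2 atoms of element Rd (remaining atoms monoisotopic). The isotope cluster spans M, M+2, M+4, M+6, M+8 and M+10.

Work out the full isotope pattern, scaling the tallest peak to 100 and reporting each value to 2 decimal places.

Element Lo pattern (n=3): 0.55744177 : 0.3596617 : 0.0773513 : 0.00554523
Element Rd pattern (n=2): 0.179776 : 0.488448 : 0.331776
Convolve the two distributions (both contribute in 2-u steps):
  M: 0.55744177×0.179776 = 0.100215
  M+2: 0.55744177×0.488448 + 0.3596617×0.179776 = 0.336940
  M+4: 0.55744177×0.331776 + 0.3596617×0.488448 + 0.0773513×0.179776 = 0.374528
  M+6: 0.3596617×0.331776 + 0.0773513×0.488448 + 0.00554523×0.179776 = 0.158106
  M+8: 0.0773513×0.331776 + 0.00554523×0.488448 = 0.028372
  M+10: 0.00554523×0.331776 = 0.001840
Scale to base peak (0.374528) = 100: 26.76 : 89.96 : 100.00 : 42.21 : 7.58 : 0.49

26.76 : 89.96 : 100.00 : 42.21 : 7.58 : 0.49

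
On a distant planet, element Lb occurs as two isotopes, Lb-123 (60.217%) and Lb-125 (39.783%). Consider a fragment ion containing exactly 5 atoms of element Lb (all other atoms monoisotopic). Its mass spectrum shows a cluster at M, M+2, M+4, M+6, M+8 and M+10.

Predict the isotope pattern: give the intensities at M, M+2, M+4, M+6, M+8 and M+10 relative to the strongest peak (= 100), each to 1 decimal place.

Each Lb atom is independently Lb-123 (p = 0.60217) or Lb-125 (q = 0.39783); the cluster is the binomial expansion (p + q)^5.
P(M) = 0.60217^5 = 0.079176
P(M+2) = 5 × 0.60217^4 × 0.39783^1 = 0.261544
P(M+4) = 10 × 0.60217^3 × 0.39783^2 = 0.345583
P(M+6) = 10 × 0.60217^2 × 0.39783^3 = 0.228313
P(M+8) = 5 × 0.60217^1 × 0.39783^4 = 0.075419
P(M+10) = 0.39783^5 = 0.009965
The M+4 peak is largest (0.345583); scaling to 100 gives 22.9 : 75.7 : 100.0 : 66.1 : 21.8 : 2.9.

22.9 : 75.7 : 100.0 : 66.1 : 21.8 : 2.9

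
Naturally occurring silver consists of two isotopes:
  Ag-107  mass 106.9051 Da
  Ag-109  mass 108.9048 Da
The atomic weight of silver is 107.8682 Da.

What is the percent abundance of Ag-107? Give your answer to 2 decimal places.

51.84%

Let x be the fractional abundance of Ag-107; then Ag-109 has abundance 1 − x.
106.9051·x + 108.9048·(1 − x) = 107.8682
(106.9051 − 108.9048)·x = 107.8682 − 108.9048
x = -1.0366 / -1.9997 = 0.51838 → 51.84% Ag-107, 48.16% Ag-109.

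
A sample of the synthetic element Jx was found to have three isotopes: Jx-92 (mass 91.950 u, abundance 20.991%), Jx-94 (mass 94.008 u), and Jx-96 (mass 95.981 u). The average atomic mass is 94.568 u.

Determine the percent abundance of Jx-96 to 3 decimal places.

The remaining 79.009% is split between Jx-94 (fraction x) and Jx-96 (fraction 0.79009 − x).
Substituting: 94.008x + 95.981(0.79009 − x) = 75.2667755
(94.008 − 95.981)x = -0.56685279  ⇒  x = 0.28731, y = 0.50278
Jx-94: 28.731%, Jx-96: 50.278%.

50.278%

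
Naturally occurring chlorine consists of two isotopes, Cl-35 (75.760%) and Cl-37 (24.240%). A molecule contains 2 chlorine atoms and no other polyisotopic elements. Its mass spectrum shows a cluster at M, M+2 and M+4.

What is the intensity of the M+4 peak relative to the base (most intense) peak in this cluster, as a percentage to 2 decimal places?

10.24%

(0.75760 + 0.24240)^2 gives M 0.5740, M+2 0.3673, M+4 0.0588; the largest is M.
P(M) = C(2,0) × 0.75760^2 × 0.24240^0 = 1 × 0.57395776 × 1.0000 = 0.573958 (base)
P(M+4) = C(2,2) × 0.75760^0 × 0.24240^2 = 1 × 1.0000 × 0.05875776 = 0.058758
Relative intensity = 0.058758 / 0.573958 × 100 = 10.24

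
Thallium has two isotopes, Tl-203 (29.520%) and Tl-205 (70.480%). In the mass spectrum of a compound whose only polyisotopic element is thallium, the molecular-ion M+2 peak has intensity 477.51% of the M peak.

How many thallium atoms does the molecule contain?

2

The M+2/M ratio from n Tl atoms is n · q/p = n · 0.70480/0.29520.
n = 4.7751 × 0.29520/0.70480 = 2.00 ≈ 2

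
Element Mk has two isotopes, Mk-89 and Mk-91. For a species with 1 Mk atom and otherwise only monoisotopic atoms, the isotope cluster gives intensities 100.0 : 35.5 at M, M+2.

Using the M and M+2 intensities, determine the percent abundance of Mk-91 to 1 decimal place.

If p is the fraction of Mk that is Mk-89, then I(M+2)/I(M) = [C(1,1)·p^0·(1−p)] / p^1 = 1·(1−p)/p = 35.5/100.0 = 0.3550
(1−p)/p = 0.3550/1 = 0.3550  ⇒  p = 1/(1 + 0.3550) = 0.7380
Mk-89: 73.8%, Mk-91: 26.2%.

26.2%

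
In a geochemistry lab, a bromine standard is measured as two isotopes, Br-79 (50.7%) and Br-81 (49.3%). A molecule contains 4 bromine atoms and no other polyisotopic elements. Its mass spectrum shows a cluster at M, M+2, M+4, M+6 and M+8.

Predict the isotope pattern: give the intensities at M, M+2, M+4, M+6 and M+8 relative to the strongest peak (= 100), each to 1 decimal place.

17.6 : 68.6 : 100.0 : 64.8 : 15.8

The 4 Br atoms are independent, so intensities follow the terms of (0.507 + 0.493)^4.
P(M) = 0.507^4 = 0.066074
P(M+2) = 4 × 0.507^3 × 0.493^1 = 0.256999
P(M+4) = 6 × 0.507^2 × 0.493^2 = 0.374853
P(M+6) = 4 × 0.507^1 × 0.493^3 = 0.243001
P(M+8) = 0.493^4 = 0.059073
The M+4 peak is largest (0.374853); scaling to 100 gives 17.6 : 68.6 : 100.0 : 64.8 : 15.8.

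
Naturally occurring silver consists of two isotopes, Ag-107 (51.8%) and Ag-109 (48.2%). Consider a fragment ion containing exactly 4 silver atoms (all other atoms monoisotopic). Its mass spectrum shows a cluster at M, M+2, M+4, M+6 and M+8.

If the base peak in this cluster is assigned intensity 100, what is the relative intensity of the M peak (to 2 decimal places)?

(0.518 + 0.482)^4 gives M 0.0720, M+2 0.2680, M+4 0.3740, M+6 0.2320, M+8 0.0540; the largest is M+4.
P(M+4) = C(4,2) × 0.518^2 × 0.482^2 = 6 × 0.268324 × 0.232324 = 0.374029 (base)
P(M) = C(4,0) × 0.518^4 × 0.482^0 = 1 × 0.07199777 × 1.0000 = 0.071998
Relative intensity = 0.071998 / 0.374029 × 100 = 19.25

19.25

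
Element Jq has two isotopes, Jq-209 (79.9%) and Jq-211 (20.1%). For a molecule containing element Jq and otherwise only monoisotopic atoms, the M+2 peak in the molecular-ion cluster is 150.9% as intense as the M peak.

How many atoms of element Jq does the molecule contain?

For n independent Jq atoms, I(M+2)/I(M) = n · (abundance Jq-211) / (abundance Jq-209) = n · 0.201/0.799.
n = 1.509 × 0.799/0.201 = 6.00 ≈ 6

6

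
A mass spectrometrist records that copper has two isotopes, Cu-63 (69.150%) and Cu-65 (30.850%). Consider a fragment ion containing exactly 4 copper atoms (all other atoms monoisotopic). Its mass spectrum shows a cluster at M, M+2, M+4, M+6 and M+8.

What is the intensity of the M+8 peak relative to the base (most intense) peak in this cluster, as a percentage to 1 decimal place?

2.2%

Binomial terms of (0.69150 + 0.30850)^4: M 0.2286, M+2 0.4080, M+4 0.2731, M+6 0.0812, M+8 0.0091 → M+2 is the base peak.
P(M+2) = C(4,1) × 0.69150^3 × 0.30850^1 = 4 × 0.33065611 × 0.3085 = 0.408030 (base)
P(M+8) = C(4,4) × 0.69150^0 × 0.30850^4 = 1 × 1.0000 × 0.00905776 = 0.009058
Relative intensity = 0.009058 / 0.408030 × 100 = 2.2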